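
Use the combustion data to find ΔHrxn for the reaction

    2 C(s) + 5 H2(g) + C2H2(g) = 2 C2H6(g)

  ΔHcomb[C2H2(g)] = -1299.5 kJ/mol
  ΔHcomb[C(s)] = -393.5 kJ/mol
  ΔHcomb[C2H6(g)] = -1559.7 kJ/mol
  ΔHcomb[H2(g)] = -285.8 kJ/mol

ΔHrxn = -396.1 kJ/mol

Using ΔH = Σ nΔHc°(reactants) − Σ nΔHc°(products):
= [2·(-393.5) + 5·(-285.8) + 1·(-1299.5)] − [2·(-1559.7)]
= -396.1 kJ/mol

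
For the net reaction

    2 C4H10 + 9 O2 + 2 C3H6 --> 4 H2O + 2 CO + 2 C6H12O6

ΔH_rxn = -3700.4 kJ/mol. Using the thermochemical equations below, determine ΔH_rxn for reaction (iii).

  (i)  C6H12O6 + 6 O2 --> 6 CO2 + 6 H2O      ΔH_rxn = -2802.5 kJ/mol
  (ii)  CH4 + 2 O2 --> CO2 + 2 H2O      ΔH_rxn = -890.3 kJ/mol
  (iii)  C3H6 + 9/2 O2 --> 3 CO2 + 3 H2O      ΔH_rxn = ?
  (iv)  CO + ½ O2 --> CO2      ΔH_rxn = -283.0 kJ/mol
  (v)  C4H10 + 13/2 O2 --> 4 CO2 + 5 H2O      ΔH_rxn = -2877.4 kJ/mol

ΔH_rxn = -2058.3 kJ/mol

(i) reversed and × 2: (-2)·(-2802.5) = +5605.0 kJ/mol
(ii): not needed.
(iii) × 2: contributes 2·x
(iv) reversed and × 2: (-2)·(-283.0) = +566.0 kJ/mol
(v) × 2: (2)·(-2877.4) = -5754.8 kJ/mol
-3700.4 = (+5605.0) + (+566.0) + (-5754.8) + 2·x
x = (-3700.4 − (+416.2)) / (2) = -2058.3 kJ/mol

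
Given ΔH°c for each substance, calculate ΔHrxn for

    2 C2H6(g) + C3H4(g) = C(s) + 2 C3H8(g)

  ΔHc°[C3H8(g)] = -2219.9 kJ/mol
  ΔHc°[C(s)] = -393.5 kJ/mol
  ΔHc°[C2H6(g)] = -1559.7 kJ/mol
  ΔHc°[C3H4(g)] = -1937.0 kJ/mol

ΔHrxn = -223.1 kJ/mol

Using ΔH = Σ nΔHc°(reactants) − Σ nΔHc°(products):
= [2·(-1559.7) + 1·(-1937.0)] − [1·(-393.5) + 2·(-2219.9)]
= -223.1 kJ/mol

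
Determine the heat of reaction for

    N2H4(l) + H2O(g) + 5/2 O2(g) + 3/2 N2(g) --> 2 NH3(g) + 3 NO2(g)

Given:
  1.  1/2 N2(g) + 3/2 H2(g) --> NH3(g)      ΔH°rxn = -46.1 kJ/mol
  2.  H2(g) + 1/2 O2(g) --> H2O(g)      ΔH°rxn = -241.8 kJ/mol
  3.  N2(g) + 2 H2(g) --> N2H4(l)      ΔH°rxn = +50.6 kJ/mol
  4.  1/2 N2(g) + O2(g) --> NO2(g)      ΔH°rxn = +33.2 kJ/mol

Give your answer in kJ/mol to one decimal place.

ΔH°rxn = 198.6 kJ/mol

eq. 1 × 2: (2)·(-46.1) = -92.2 kJ/mol
eq. 2 reversed: +241.8 kJ/mol
eq. 3 reversed: -50.6 kJ/mol
eq. 4 × 3: (3)·(+33.2) = +99.6 kJ/mol
ΔH°rxn = (2)·(-46.1) + (-1)·(-241.8) + (-1)·(+50.6) + (3)·(+33.2) = 198.6 kJ/mol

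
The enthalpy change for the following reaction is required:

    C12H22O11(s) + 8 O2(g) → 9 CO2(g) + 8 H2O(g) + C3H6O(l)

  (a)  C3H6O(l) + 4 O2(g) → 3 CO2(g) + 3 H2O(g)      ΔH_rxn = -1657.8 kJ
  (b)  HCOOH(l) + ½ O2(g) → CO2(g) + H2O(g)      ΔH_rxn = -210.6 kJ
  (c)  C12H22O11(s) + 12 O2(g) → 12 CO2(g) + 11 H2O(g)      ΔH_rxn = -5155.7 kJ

(a) reversed (C3H6O(l) must end up as a product): +1657.8 kJ
(b): not needed (HCOOH(l) appears nowhere else).
(c) as written (C12H22O11(s) already on the reactant side): -5155.7 kJ
ΔH_rxn = (+1657.8) + (-5155.7) = -3497.9 kJ

ΔH_rxn = -3497.9 kJ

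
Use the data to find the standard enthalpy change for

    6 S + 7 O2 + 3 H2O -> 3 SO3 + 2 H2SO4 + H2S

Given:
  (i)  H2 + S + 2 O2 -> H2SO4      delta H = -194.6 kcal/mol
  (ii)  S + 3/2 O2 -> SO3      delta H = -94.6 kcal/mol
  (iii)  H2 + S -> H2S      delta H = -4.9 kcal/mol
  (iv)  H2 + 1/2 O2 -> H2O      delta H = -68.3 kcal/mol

delta H = -473.0 kcal/mol

(i) × 2: (2)·(-194.6) = -389.2 kcal/mol
(ii) × 3: (3)·(-94.6) = -283.8 kcal/mol
(iii) as written: -4.9 kcal/mol
(iv) reversed and × 3: (-3)·(-68.3) = +204.9 kcal/mol
delta H = (2)·(-194.6) + (3)·(-94.6) + (1)·(-4.9) + (-3)·(-68.3) = -473.0 kcal/mol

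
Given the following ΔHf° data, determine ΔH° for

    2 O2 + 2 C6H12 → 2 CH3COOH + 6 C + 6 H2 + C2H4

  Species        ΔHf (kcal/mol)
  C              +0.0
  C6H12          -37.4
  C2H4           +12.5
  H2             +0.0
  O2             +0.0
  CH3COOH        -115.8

ΔH°rxn = Σ nΔHf°(products) − Σ nΔHf°(reactants).
Products: 2·(-115.8) + 6·(+0.0) + 6·(+0.0) + 1·(+12.5) = -219.1
Reactants: 2·(+0.0) + 2·(-37.4) = -74.8
ΔH° = (-219.1) − (-74.8) = -144.3 kcal/mol

ΔH° = -144.3 kcal/mol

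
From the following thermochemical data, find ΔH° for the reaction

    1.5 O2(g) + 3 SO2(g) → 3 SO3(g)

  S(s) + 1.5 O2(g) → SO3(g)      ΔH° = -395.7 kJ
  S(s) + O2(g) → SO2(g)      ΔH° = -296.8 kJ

ΔH° = -296.7 kJ

equation 1 × 3 (scale by 3 for the 3 SO3(g)): (3)·(-395.7) = -1187.1 kJ
equation 2 reversed and × 3 (SO2(g) must end up as a reactant; scale by 3 for the 3 SO2(g)): (-3)·(-296.8) = +890.4 kJ
Summing the manipulated equations, ΔH° = (3)·(-395.7) + (-3)·(-296.8) = -296.7 kJ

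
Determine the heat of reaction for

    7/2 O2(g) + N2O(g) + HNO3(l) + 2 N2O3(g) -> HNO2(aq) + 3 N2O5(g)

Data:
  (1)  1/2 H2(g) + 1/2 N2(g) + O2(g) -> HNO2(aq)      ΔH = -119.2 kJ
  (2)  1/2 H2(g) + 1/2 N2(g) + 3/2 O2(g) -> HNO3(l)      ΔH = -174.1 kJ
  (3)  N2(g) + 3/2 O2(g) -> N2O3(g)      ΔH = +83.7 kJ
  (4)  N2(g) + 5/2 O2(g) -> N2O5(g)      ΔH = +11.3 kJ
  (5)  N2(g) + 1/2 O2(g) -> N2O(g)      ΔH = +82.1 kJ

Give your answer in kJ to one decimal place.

(1) as written: -119.2 kJ
(2) reversed: +174.1 kJ
(3) reversed and × 2: (-2)·(+83.7) = -167.4 kJ
(4) × 3: (3)·(+11.3) = +33.9 kJ
(5) reversed: -82.1 kJ
Summing the manipulated equations, ΔH = (1)·(-119.2) + (-1)·(-174.1) + (-2)·(+83.7) + (3)·(+11.3) + (-1)·(+82.1) = -160.7 kJ

ΔH = -160.7 kJ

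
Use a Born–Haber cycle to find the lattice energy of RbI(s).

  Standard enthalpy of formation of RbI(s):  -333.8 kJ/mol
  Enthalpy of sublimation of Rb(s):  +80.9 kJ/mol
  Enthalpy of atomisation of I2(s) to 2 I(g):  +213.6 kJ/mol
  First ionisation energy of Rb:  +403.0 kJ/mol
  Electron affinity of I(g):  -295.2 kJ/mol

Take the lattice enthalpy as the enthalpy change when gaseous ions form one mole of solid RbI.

ΔHf° = 1·ΔHsub + 1·(ΣIE) + 1/2·D(I2) + 1·EA + U
-333.8 = 1·(+80.9) + 1·(+403.0) + 1/2·(+213.6) + 1·(-295.2) + U
U = -333.8 − (+295.5) = -629.3 kJ/mol

U = -629.3 kJ/mol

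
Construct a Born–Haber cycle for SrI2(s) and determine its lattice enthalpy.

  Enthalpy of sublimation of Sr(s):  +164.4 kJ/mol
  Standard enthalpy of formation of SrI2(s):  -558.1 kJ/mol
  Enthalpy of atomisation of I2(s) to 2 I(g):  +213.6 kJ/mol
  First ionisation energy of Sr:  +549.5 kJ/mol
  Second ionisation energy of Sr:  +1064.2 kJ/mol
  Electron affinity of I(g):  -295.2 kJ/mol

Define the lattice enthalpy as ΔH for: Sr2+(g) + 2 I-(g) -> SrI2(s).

ΔHf° = 1·ΔHsub + 1·(ΣIE) + 1·D(I2) + 2·EA + U
-558.1 = 1·(+164.4) + 1·(+1613.7) + 1·(+213.6) + 2·(-295.2) + U
U = -558.1 − (+1401.3) = -1959.4 kJ/mol

U = -1959.4 kJ/mol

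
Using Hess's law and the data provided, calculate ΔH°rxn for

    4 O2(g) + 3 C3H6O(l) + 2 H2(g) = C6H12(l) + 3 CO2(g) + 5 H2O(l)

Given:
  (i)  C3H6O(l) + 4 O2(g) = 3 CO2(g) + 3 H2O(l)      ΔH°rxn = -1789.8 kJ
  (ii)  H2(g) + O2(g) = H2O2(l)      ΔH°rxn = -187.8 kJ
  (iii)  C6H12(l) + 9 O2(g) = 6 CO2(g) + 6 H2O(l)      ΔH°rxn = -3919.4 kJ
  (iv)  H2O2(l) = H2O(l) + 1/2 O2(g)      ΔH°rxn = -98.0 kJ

(i) × 3: (3)·(-1789.8) = -5369.4 kJ
(ii) × 2: (2)·(-187.8) = -375.6 kJ
(iii) reversed: +3919.4 kJ
(iv) × 2: (2)·(-98.0) = -196.0 kJ
ΔH°rxn = (3)·(-1789.8) + (2)·(-187.8) + (-1)·(-3919.4) + (2)·(-98.0) = -2021.6 kJ

ΔH°rxn = -2021.6 kJ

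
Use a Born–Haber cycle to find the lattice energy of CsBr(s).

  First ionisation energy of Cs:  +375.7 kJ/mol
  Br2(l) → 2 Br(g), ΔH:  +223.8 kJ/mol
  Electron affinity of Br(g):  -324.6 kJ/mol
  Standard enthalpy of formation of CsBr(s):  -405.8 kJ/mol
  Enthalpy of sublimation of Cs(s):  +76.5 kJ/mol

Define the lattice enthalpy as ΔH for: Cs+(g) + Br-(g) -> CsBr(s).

ΔHf° = 1·ΔHsub + 1·(ΣIE) + 1/2·D(Br2) + 1·EA + U
-405.8 = 1·(+76.5) + 1·(+375.7) + 1/2·(+223.8) + 1·(-324.6) + U
U = -405.8 − (+239.5) = -645.3 kJ/mol

U = -645.3 kJ/mol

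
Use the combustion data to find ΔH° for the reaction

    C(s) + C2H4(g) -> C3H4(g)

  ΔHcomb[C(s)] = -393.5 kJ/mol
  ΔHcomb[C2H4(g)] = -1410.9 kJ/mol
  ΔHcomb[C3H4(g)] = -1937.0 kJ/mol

ΔH° = 132.6 kJ/mol

With combustion enthalpies, reactants minus products:
= [1·(-393.5) + 1·(-1410.9)] − [1·(-1937.0)]
= 132.6 kJ/mol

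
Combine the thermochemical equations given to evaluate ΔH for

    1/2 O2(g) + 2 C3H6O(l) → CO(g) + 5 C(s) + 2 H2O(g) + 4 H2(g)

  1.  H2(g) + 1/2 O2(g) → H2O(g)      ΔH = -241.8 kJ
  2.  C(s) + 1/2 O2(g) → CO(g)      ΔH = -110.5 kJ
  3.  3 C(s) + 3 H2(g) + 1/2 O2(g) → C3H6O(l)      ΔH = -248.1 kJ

ΔH = -97.9 kJ

eq. 1 × 2 (scale by 2 for the 2 H2O(g)): (2)·(-241.8) = -483.6 kJ
eq. 2 as written (CO(g) already on the product side): -110.5 kJ
eq. 3 reversed and × 2 (reverse to put C3H6O(l) on the reactant side; ×2 to match 2 C3H6O(l) in the target): (-2)·(-248.1) = +496.2 kJ
By Hess's law, ΔH = (2)·(-241.8) + (1)·(-110.5) + (-2)·(-248.1) = -97.9 kJ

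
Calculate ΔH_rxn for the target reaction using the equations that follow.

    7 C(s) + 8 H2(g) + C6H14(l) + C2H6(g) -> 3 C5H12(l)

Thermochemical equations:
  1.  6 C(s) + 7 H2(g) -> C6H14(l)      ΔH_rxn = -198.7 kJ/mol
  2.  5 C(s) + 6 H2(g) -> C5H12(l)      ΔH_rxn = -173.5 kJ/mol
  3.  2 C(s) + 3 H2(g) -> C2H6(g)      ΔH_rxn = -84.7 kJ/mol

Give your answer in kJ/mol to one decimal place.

ΔH_rxn = -237.1 kJ/mol

eq. 1 reversed (reverse to put C6H14(l) on the reactant side): +198.7 kJ/mol
eq. 2 × 3 (×3 to match 3 C5H12(l) in the target): (3)·(-173.5) = -520.5 kJ/mol
eq. 3 reversed (C2H6(g) must end up as a reactant): +84.7 kJ/mol
By Hess's law, ΔH_rxn = (-1)·(-198.7) + (3)·(-173.5) + (-1)·(-84.7) = -237.1 kJ/mol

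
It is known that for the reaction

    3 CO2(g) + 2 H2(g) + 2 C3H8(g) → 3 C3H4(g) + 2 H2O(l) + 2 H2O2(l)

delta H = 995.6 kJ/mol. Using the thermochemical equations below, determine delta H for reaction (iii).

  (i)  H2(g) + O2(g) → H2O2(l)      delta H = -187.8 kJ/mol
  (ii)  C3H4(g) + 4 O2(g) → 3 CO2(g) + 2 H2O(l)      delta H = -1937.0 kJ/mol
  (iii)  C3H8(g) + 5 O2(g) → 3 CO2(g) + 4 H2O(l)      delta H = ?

(i) × 2 (×2 to match 2 H2O2(l) in the target): (2)·(-187.8) = -375.6 kJ/mol
(ii) reversed and × 3 (C3H4(g) must end up as a product; ×3 to match 3 C3H4(g) in the target): (-3)·(-1937.0) = +5811.0 kJ/mol
(iii) × 2 (scale by 2 for the 2 C3H8(g)): contributes 2·x
+995.6 = (-375.6) + (+5811.0) + 2·x
x = (+995.6 − (+5435.4)) / (2) = -2219.9 kJ/mol

delta H = -2219.9 kJ/mol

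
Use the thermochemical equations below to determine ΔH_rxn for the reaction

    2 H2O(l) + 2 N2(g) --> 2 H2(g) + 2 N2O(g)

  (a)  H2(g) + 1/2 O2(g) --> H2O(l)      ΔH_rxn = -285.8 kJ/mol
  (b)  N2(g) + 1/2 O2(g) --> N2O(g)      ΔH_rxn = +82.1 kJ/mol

ΔH_rxn = 735.8 kJ/mol

(a) reversed and × 2: (-2)·(-285.8) = +571.6 kJ/mol
(b) × 2: (2)·(+82.1) = +164.2 kJ/mol
Since enthalpy is a state function, ΔH_rxn = (-2)·(-285.8) + (2)·(+82.1) = 735.8 kJ/mol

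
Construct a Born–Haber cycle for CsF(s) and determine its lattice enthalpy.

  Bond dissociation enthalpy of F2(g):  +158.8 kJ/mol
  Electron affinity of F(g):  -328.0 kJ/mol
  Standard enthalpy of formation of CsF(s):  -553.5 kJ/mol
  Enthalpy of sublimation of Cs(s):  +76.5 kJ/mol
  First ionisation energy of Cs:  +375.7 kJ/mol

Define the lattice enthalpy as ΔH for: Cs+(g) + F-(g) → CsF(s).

ΔHf° = 1·ΔHsub + 1·(ΣIE) + 1/2·D(F2) + 1·EA + U
-553.5 = 1·(+76.5) + 1·(+375.7) + 1/2·(+158.8) + 1·(-328.0) + U
U = -553.5 − (+203.6) = -757.1 kJ/mol

U = -757.1 kJ/mol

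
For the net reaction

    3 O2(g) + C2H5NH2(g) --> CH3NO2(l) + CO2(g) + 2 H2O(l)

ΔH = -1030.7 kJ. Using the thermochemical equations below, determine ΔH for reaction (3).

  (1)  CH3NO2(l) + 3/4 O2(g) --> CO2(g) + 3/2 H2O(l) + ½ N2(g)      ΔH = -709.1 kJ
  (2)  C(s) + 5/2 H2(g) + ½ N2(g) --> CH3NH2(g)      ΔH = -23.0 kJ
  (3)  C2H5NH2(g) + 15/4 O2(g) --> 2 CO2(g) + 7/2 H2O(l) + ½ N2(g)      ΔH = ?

(1) reversed: +709.1 kJ
(2): not needed.
(3) as written: contributes x
-1030.7 = (+709.1) + x
x = (-1030.7 − (+709.1)) / (1) = -1739.8 kJ

ΔH = -1739.8 kJ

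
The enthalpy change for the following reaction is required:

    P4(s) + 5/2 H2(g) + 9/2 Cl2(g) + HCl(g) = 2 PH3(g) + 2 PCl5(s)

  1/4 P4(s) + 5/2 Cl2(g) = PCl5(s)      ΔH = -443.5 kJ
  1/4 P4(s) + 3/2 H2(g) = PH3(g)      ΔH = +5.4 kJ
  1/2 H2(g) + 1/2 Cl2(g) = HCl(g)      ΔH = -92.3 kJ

equation 1 × 2: (2)·(-443.5) = -887.0 kJ
equation 2 × 2: (2)·(+5.4) = +10.8 kJ
equation 3 reversed: +92.3 kJ
ΔH = (2)·(-443.5) + (2)·(+5.4) + (-1)·(-92.3) = -783.9 kJ

ΔH = -783.9 kJ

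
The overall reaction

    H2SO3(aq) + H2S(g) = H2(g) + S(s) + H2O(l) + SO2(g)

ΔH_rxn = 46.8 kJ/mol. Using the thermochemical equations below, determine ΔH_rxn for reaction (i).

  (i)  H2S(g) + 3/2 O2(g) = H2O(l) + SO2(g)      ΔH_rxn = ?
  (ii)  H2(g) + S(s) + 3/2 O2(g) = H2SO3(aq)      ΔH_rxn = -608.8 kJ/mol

(i) as written (H2S(g) already on the reactant side): contributes x
(ii) reversed (H2SO3(aq) must end up as a reactant): +608.8 kJ/mol
+46.8 = (+608.8) + x
x = (+46.8 − (+608.8)) / (1) = -562.0 kJ/mol

ΔH_rxn = -562.0 kJ/mol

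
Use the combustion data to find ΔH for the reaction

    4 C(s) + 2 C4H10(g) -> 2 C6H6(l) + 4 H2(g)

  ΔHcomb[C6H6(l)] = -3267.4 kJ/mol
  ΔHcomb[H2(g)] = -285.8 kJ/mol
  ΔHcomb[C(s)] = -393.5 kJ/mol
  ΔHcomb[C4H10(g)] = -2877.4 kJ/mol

ΔH = 349.2 kJ/mol

With combustion enthalpies, reactants minus products:
= [4·(-393.5) + 2·(-2877.4)] − [2·(-3267.4) + 4·(-285.8)]
= 349.2 kJ/mol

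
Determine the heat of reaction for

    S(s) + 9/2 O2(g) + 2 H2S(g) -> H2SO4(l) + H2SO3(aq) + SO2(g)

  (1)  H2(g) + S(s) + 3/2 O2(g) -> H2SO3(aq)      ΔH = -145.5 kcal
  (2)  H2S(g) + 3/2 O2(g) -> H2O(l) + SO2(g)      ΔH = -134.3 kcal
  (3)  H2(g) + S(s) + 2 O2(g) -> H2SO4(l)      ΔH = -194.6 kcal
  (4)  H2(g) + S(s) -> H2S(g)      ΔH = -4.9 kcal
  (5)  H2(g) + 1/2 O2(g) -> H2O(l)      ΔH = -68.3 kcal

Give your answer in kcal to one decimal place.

ΔH = -401.2 kcal

(1) as written: -145.5 kcal
(2) as written: -134.3 kcal
(3) as written: -194.6 kcal
(4) reversed: +4.9 kcal
(5) reversed: +68.3 kcal
Summing the manipulated equations, ΔH = (-145.5) + (-134.3) + (-194.6) + (+4.9) + (+68.3) = -401.2 kcal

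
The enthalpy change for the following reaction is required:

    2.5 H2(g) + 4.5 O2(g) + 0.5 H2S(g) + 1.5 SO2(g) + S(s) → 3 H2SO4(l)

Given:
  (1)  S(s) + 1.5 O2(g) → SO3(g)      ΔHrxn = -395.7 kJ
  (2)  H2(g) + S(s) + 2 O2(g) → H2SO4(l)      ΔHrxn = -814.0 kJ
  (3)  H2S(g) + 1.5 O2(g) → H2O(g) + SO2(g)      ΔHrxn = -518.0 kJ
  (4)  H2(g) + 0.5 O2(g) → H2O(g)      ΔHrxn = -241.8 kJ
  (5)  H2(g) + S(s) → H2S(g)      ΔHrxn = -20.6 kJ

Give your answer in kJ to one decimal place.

ΔHrxn = -1986.5 kJ

(1): not needed (SO3(g) appears nowhere else).
(2) × 3 (scale by 3 for the 3 H2SO4(l)): (3)·(-814.0) = -2442.0 kJ
(3) reversed and × 3/2 (reverse to put SO2(g) on the reactant side; scale by 3/2 for the 3/2 SO2(g)): (-3/2)·(-518.0) = +777.0 kJ
(4) × 3/2: (3/2)·(-241.8) = -362.7 kJ
(5) reversed and × 2: (-2)·(-20.6) = +41.2 kJ
ΔHrxn = (3)·(-814.0) + (-3/2)·(-518.0) + (3/2)·(-241.8) + (-2)·(-20.6) = -1986.5 kJ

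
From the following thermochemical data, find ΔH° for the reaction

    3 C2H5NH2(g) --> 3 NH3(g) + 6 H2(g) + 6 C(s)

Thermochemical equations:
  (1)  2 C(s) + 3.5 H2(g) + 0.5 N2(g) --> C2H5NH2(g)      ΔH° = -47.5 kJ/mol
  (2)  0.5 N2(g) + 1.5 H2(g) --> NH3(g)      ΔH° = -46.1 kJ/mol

ΔH° = 4.2 kJ/mol

(1) reversed and × 3: (-3)·(-47.5) = +142.5 kJ/mol
(2) × 3: (3)·(-46.1) = -138.3 kJ/mol
Since enthalpy is a state function, ΔH° = (+142.5) + (-138.3) = 4.2 kJ/mol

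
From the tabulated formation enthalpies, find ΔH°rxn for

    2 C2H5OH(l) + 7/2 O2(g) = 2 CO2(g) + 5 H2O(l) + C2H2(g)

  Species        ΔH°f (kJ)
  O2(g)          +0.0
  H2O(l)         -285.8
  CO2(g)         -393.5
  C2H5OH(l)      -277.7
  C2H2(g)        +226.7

ΔH°rxn = -1433.9 kJ

ΔH°rxn = Σ nΔHf°(products) − Σ nΔHf°(reactants).
Products: 2·(-393.5) + 5·(-285.8) + 1·(+226.7) = -1989.3
Reactants: 2·(-277.7) + 7/2·(+0.0) = -555.4
ΔH°rxn = (-1989.3) − (-555.4) = -1433.9 kJ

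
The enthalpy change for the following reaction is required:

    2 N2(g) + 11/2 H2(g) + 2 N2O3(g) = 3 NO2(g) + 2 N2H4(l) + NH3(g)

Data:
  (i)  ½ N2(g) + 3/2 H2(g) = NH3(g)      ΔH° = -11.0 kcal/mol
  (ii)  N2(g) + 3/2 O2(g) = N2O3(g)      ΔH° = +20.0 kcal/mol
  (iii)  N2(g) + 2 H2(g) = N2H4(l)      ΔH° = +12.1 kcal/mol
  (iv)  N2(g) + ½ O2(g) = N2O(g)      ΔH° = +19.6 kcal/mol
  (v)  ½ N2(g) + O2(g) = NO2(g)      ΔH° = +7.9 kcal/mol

ΔH° = -3.1 kcal/mol

(i) as written: -11.0 kcal/mol
(ii) reversed and × 2: (-2)·(+20.0) = -40.0 kcal/mol
(iii) × 2: (2)·(+12.1) = +24.2 kcal/mol
(iv): not needed.
(v) × 3: (3)·(+7.9) = +23.7 kcal/mol
Combining the equations, ΔH° = (1)·(-11.0) + (-2)·(+20.0) + (2)·(+12.1) + (3)·(+7.9) = -3.1 kcal/mol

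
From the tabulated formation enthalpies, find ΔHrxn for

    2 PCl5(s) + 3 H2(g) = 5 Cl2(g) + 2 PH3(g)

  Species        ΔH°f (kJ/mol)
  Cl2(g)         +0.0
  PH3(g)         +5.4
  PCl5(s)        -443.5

Products: 5·(+0.0) + 2·(+5.4) = +10.8
Reactants: 2·(-443.5) + 3·(+0.0) = -887.0
ΔHrxn = (+10.8) − (-887.0) = 897.8 kJ/mol

ΔHrxn = 897.8 kJ/mol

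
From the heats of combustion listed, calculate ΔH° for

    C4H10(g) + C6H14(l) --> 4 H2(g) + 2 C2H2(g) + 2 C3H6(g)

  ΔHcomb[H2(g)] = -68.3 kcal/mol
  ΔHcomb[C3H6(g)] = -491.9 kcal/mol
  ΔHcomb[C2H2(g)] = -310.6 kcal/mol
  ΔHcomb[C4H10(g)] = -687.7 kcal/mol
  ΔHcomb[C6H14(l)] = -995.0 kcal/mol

With combustion enthalpies, reactants minus products:
= [1·(-687.7) + 1·(-995.0)] − [4·(-68.3) + 2·(-310.6) + 2·(-491.9)]
= 195.5 kcal/mol

ΔH° = 195.5 kcal/mol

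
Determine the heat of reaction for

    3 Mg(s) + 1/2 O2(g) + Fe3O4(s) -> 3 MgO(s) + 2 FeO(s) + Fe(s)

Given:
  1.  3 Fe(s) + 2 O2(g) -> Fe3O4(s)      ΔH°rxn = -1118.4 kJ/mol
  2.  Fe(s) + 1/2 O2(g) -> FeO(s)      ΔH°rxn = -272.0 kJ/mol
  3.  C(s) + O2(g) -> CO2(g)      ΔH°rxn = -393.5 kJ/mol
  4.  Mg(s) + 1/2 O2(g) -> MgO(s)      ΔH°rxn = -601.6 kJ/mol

eq. 1 reversed: +1118.4 kJ/mol
eq. 2 × 2: (2)·(-272.0) = -544.0 kJ/mol
eq. 3: not needed.
eq. 4 × 3: (3)·(-601.6) = -1804.8 kJ/mol
ΔH°rxn = (-1)·(-1118.4) + (2)·(-272.0) + (3)·(-601.6) = -1230.4 kJ/mol

ΔH°rxn = -1230.4 kJ/mol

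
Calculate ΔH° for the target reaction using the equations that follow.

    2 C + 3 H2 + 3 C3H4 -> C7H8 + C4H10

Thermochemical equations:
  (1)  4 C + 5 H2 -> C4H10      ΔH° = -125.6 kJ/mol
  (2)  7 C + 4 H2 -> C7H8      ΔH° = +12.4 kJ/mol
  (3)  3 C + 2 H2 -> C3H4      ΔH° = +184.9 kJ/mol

ΔH° = -667.9 kJ/mol

(1) as written: -125.6 kJ/mol
(2) as written: +12.4 kJ/mol
(3) reversed and × 3: (-3)·(+184.9) = -554.7 kJ/mol
ΔH° = (1)·(-125.6) + (1)·(+12.4) + (-3)·(+184.9) = -667.9 kJ/mol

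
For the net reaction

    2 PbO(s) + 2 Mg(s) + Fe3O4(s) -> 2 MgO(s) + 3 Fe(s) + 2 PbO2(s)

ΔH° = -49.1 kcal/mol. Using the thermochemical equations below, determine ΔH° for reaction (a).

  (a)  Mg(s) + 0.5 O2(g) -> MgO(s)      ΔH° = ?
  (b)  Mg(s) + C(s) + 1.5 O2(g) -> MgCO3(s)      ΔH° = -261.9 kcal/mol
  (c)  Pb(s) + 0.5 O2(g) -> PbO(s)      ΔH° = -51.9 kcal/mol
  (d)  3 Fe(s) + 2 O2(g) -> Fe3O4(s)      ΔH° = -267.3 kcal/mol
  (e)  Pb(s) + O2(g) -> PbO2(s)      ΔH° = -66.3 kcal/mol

ΔH° = -143.8 kcal/mol

(a) × 2 (scale by 2 for the 2 MgO(s)): contributes 2·x
(b): not needed (MgCO3(s) appears nowhere else).
(c) reversed and × 2 (reverse to put PbO(s) on the reactant side; scale by 2 for the 2 PbO(s)): (-2)·(-51.9) = +103.8 kcal/mol
(d) reversed (Fe3O4(s) must end up as a reactant): +267.3 kcal/mol
(e) × 2 (×2 to match 2 PbO2(s) in the target): (2)·(-66.3) = -132.6 kcal/mol
-49.1 = (+103.8) + (+267.3) + (-132.6) + 2·x
x = (-49.1 − (+238.5)) / (2) = -143.8 kcal/mol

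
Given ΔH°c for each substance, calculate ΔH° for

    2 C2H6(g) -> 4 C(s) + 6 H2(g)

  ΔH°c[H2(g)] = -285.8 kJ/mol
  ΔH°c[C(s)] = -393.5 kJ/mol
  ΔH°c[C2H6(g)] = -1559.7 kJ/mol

ΔH° = 169.4 kJ/mol

With combustion enthalpies, reactants minus products:
= [2·(-1559.7)] − [4·(-393.5) + 6·(-285.8)]
= 169.4 kJ/mol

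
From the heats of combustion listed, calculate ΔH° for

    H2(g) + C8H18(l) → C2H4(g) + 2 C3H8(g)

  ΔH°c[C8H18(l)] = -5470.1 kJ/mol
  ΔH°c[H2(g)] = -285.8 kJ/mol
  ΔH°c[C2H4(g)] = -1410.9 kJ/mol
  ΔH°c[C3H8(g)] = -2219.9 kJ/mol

With combustion enthalpies, reactants minus products:
= [1·(-285.8) + 1·(-5470.1)] − [1·(-1410.9) + 2·(-2219.9)]
= 94.8 kJ/mol

ΔH° = 94.8 kJ/mol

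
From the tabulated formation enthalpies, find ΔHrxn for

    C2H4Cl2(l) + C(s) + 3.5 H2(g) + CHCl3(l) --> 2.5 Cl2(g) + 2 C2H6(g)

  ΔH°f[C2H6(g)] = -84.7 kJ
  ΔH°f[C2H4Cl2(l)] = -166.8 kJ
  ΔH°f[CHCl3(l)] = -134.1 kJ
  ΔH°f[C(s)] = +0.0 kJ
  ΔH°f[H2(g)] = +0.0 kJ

ΔHrxn = 131.5 kJ

ΔH°rxn = Σ nΔHf°(products) − Σ nΔHf°(reactants).
Products: 5/2·(+0.0) + 2·(-84.7) = -169.4
Reactants: 1·(-166.8) + 1·(+0.0) + 7/2·(+0.0) + 1·(-134.1) = -300.9
ΔHrxn = (-169.4) − (-300.9) = 131.5 kJ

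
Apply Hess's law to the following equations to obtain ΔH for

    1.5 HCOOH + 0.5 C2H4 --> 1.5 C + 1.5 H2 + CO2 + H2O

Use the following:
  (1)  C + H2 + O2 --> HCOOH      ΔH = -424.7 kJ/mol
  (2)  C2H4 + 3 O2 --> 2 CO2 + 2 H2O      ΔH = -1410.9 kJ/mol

(1) reversed and × 3/2: (-3/2)·(-424.7) = +637.05 kJ/mol
(2) × 1/2: (1/2)·(-1410.9) = -705.45 kJ/mol
By Hess's law, ΔH = (+637.05) + (-705.45) = -68.4 kJ/mol

ΔH = -68.4 kJ/mol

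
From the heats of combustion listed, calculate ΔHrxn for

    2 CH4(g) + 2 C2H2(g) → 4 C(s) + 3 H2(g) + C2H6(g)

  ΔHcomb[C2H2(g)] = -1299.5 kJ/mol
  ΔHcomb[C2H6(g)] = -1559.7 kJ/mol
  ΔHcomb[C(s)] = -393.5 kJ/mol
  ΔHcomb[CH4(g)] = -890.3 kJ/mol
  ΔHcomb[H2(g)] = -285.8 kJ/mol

ΔHrxn = -388.5 kJ/mol

Using ΔH = Σ nΔHc°(reactants) − Σ nΔHc°(products):
= [2·(-890.3) + 2·(-1299.5)] − [4·(-393.5) + 3·(-285.8) + 1·(-1559.7)]
= -388.5 kJ/mol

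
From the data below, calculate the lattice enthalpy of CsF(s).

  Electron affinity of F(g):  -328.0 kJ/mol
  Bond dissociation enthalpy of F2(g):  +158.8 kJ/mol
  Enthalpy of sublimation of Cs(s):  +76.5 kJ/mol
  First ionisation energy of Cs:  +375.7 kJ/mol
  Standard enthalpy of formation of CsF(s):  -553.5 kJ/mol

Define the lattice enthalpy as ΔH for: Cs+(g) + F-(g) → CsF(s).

ΔHf° = 1·ΔHsub + 1·(ΣIE) + 1/2·D(F2) + 1·EA + U
-553.5 = 1·(+76.5) + 1·(+375.7) + 1/2·(+158.8) + 1·(-328.0) + U
U = -553.5 − (+203.6) = -757.1 kJ/mol

U = -757.1 kJ/mol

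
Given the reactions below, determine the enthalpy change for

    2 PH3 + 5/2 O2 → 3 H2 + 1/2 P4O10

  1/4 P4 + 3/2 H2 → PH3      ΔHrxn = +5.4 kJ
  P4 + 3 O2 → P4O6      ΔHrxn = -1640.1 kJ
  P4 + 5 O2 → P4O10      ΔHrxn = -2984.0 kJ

ΔHrxn = -1502.8 kJ

equation 1 reversed and × 2 (PH3 must end up as a reactant; scale by 2 for the 2 PH3): (-2)·(+5.4) = -10.8 kJ
equation 2: not needed (P4O6 appears nowhere else).
equation 3 × 1/2 (×1/2 to match 1/2 P4O10 in the target): (1/2)·(-2984.0) = -1492.0 kJ
ΔHrxn = (-2)·(+5.4) + (1/2)·(-2984.0) = -1502.8 kJ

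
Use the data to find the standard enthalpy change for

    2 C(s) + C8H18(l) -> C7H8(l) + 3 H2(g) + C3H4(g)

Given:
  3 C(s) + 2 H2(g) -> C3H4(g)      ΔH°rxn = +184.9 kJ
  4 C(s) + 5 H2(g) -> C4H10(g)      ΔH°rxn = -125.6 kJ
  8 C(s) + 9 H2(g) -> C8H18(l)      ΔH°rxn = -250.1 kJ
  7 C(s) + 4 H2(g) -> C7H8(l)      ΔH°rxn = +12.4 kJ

equation 1 as written (C3H4(g) already on the product side): +184.9 kJ
equation 2: not needed (C4H10(g) appears nowhere else).
equation 3 reversed (reverse to put C8H18(l) on the reactant side): +250.1 kJ
equation 4 as written (C7H8(l) already on the product side): +12.4 kJ
ΔH°rxn = (+184.9) + (+250.1) + (+12.4) = 447.4 kJ

ΔH°rxn = 447.4 kJ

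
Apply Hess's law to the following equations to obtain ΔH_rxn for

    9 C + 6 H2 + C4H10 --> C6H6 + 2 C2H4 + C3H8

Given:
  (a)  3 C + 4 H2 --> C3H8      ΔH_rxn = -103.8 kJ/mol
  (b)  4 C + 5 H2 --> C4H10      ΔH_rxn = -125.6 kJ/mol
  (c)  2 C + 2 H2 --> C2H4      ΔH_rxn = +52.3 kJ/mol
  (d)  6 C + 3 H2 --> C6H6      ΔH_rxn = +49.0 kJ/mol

ΔH_rxn = 175.4 kJ/mol

(a) as written (C3H8 already on the product side): -103.8 kJ/mol
(b) reversed (C4H10 must end up as a reactant): +125.6 kJ/mol
(c) × 2 (scale by 2 for the 2 C2H4): (2)·(+52.3) = +104.6 kJ/mol
(d) as written (C6H6 already on the product side): +49.0 kJ/mol
ΔH_rxn = (-103.8) + (+125.6) + (+104.6) + (+49.0) = 175.4 kJ/mol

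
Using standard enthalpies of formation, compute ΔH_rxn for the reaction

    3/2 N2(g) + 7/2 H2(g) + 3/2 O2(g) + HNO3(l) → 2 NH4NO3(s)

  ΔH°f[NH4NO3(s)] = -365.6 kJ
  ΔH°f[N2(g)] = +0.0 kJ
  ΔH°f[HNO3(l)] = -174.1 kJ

Products: 2·(-365.6) = -731.2
Reactants: 3/2·(+0.0) + 7/2·(+0.0) + 3/2·(+0.0) + 1·(-174.1) = -174.1
ΔH_rxn = (-731.2) − (-174.1) = -557.1 kJ

ΔH_rxn = -557.1 kJ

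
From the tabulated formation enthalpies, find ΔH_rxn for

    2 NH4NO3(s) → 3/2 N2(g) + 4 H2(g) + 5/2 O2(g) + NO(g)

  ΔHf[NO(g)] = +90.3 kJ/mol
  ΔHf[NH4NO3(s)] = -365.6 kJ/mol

ΔH_rxn = 821.5 kJ/mol

Products: 3/2·(+0.0) + 4·(+0.0) + 5/2·(+0.0) + 1·(+90.3) = +90.3
Reactants: 2·(-365.6) = -731.2
ΔH_rxn = (+90.3) − (-731.2) = 821.5 kJ/mol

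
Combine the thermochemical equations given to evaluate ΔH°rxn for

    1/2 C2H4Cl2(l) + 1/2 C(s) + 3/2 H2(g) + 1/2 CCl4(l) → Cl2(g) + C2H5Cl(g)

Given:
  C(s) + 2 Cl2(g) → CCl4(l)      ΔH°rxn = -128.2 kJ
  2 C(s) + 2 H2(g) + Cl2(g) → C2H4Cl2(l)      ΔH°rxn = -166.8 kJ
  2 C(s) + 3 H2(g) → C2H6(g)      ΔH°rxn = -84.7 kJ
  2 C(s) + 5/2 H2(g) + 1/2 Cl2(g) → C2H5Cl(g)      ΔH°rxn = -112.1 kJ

equation 1 reversed and × 1/2 (CCl4(l) must end up as a reactant; scale by 1/2 for the 1/2 CCl4(l)): (-1/2)·(-128.2) = +64.1 kJ
equation 2 reversed and × 1/2 (C2H4Cl2(l) must end up as a reactant; ×1/2 to match 1/2 C2H4Cl2(l) in the target): (-1/2)·(-166.8) = +83.4 kJ
equation 3: not needed (C2H6(g) appears nowhere else).
equation 4 as written (C2H5Cl(g) already on the product side): -112.1 kJ
ΔH°rxn = (-1/2)·(-128.2) + (-1/2)·(-166.8) + (1)·(-112.1) = 35.4 kJ

ΔH°rxn = 35.4 kJ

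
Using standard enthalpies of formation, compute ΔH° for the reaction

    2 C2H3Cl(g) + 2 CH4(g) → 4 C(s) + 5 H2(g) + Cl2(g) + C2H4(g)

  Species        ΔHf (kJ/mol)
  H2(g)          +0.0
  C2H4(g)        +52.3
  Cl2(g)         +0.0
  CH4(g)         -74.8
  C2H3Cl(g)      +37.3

ΔH° = 127.3 kJ/mol

Products: 4·(+0.0) + 5·(+0.0) + 1·(+0.0) + 1·(+52.3) = +52.3
Reactants: 2·(+37.3) + 2·(-74.8) = -75.0
ΔH° = (+52.3) − (-75.0) = 127.3 kJ/mol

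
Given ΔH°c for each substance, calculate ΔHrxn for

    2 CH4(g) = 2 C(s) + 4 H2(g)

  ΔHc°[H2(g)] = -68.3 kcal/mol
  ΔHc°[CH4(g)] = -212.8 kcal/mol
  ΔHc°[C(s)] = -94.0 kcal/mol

ΔHrxn = 35.6 kcal/mol

With combustion enthalpies, reactants minus products:
= [2·(-212.8)] − [2·(-94.0) + 4·(-68.3)]
= 35.6 kcal/mol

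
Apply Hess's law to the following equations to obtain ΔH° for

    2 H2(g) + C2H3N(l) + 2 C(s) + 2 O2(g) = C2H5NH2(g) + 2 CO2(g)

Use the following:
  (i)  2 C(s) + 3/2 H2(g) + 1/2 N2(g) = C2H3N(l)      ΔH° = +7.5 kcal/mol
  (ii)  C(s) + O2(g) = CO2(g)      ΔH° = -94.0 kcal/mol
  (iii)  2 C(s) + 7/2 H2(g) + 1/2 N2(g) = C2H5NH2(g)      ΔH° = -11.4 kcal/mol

ΔH° = -206.9 kcal/mol

(i) reversed: -7.5 kcal/mol
(ii) × 2: (2)·(-94.0) = -188.0 kcal/mol
(iii) as written: -11.4 kcal/mol
Combining the equations, ΔH° = (-1)·(+7.5) + (2)·(-94.0) + (1)·(-11.4) = -206.9 kcal/mol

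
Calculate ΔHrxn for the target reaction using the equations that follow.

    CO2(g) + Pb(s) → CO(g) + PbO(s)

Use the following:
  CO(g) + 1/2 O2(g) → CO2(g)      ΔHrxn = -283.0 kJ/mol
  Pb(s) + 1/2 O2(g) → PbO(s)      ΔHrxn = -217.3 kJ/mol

ΔHrxn = 65.7 kJ/mol

equation 1 reversed: +283.0 kJ/mol
equation 2 as written: -217.3 kJ/mol
ΔHrxn = (+283.0) + (-217.3) = 65.7 kJ/mol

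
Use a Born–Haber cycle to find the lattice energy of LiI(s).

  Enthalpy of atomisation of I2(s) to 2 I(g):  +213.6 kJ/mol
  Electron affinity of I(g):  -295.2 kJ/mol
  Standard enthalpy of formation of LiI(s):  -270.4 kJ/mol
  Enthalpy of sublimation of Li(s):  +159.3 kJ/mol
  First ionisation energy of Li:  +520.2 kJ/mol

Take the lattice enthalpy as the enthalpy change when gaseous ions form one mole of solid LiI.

U = -761.5 kJ/mol

ΔHf° = 1·ΔHsub + 1·(ΣIE) + 1/2·D(I2) + 1·EA + U
-270.4 = 1·(+159.3) + 1·(+520.2) + 1/2·(+213.6) + 1·(-295.2) + U
U = -270.4 − (+491.1) = -761.5 kJ/mol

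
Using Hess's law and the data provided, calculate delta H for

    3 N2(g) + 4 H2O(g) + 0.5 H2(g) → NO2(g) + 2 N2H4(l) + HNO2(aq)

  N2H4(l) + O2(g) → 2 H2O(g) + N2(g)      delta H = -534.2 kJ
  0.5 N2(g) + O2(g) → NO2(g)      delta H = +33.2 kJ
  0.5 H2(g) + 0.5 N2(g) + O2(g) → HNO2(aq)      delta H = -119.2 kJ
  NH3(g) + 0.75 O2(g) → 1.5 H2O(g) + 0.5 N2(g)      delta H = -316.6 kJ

equation 1 reversed and × 2 (N2H4(l) must end up as a product; ×2 to match 2 N2H4(l) in the target): (-2)·(-534.2) = +1068.4 kJ
equation 2 as written (NO2(g) already on the product side): +33.2 kJ
equation 3 as written (HNO2(aq) already on the product side): -119.2 kJ
equation 4: not needed (NH3(g) appears nowhere else).
delta H = (-2)·(-534.2) + (1)·(+33.2) + (1)·(-119.2) = 982.4 kJ

delta H = 982.4 kJ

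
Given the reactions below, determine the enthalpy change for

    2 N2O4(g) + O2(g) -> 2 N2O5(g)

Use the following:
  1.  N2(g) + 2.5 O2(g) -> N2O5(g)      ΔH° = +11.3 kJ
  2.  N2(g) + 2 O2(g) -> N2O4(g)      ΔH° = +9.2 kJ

eq. 1 × 2 (scale by 2 for the 2 N2O5(g)): (2)·(+11.3) = +22.6 kJ
eq. 2 reversed and × 2 (reverse to put N2O4(g) on the reactant side; scale by 2 for the 2 N2O4(g)): (-2)·(+9.2) = -18.4 kJ
By Hess's law, ΔH° = (2)·(+11.3) + (-2)·(+9.2) = 4.2 kJ

ΔH° = 4.2 kJ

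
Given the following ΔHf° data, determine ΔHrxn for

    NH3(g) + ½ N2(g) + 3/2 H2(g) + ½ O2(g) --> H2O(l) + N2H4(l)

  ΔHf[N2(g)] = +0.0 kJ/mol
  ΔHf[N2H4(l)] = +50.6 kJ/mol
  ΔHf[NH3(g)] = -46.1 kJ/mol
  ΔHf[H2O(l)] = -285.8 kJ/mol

ΔHrxn = -189.1 kJ/mol

Products: 1·(-285.8) + 1·(+50.6) = -235.2
Reactants: 1·(-46.1) + 1/2·(+0.0) + 3/2·(+0.0) + 1/2·(+0.0) = -46.1
ΔHrxn = (-235.2) − (-46.1) = -189.1 kJ/mol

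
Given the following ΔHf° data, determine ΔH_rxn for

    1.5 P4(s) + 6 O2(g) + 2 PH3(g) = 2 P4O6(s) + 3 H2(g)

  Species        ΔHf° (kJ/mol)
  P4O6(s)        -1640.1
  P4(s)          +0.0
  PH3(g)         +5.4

ΔH_rxn = -3291.0 kJ/mol

Products: 2·(-1640.1) + 3·(+0.0) = -3280.2
Reactants: 3/2·(+0.0) + 6·(+0.0) + 2·(+5.4) = +10.8
ΔH_rxn = (-3280.2) − (+10.8) = -3291.0 kJ/mol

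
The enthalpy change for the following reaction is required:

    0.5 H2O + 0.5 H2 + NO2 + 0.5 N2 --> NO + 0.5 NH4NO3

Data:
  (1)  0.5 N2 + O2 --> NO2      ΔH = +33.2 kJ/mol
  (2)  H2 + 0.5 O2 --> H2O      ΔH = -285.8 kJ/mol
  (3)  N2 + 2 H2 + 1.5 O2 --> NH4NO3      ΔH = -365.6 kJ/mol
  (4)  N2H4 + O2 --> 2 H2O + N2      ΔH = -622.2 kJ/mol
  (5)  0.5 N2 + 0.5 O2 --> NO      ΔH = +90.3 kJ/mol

(1) reversed: -33.2 kJ/mol
(2) reversed and × 1/2: (-1/2)·(-285.8) = +142.9 kJ/mol
(3) × 1/2: (1/2)·(-365.6) = -182.8 kJ/mol
(4): not needed.
(5) as written: +90.3 kJ/mol
Since enthalpy is a state function, ΔH = (-33.2) + (+142.9) + (-182.8) + (+90.3) = 17.2 kJ/mol

ΔH = 17.2 kJ/mol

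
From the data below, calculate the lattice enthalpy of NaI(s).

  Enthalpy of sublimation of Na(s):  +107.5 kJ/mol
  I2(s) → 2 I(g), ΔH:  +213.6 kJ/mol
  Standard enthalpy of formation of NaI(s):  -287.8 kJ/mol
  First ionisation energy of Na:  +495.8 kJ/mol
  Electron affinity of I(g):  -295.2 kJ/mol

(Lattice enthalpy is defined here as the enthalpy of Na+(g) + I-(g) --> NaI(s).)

ΔHf° = 1·ΔHsub + 1·(ΣIE) + 1/2·D(I2) + 1·EA + U
-287.8 = 1·(+107.5) + 1·(+495.8) + 1/2·(+213.6) + 1·(-295.2) + U
U = -287.8 − (+414.9) = -702.7 kJ/mol

U = -702.7 kJ/mol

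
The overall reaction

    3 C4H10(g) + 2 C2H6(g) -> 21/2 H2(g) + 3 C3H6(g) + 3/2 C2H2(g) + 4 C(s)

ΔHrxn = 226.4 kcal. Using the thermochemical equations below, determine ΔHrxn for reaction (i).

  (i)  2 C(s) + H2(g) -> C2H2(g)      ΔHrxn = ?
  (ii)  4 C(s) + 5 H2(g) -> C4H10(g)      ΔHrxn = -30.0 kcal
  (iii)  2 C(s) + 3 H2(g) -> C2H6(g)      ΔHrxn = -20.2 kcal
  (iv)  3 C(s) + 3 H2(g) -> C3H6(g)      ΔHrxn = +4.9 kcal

(i) × 3/2: contributes 3/2·x
(ii) reversed and × 3: (-3)·(-30.0) = +90.0 kcal
(iii) reversed and × 2: (-2)·(-20.2) = +40.4 kcal
(iv) × 3: (3)·(+4.9) = +14.7 kcal
+226.4 = (+90.0) + (+40.4) + (+14.7) + 3/2·x
x = (+226.4 − (+145.1)) / (3/2) = 54.2 kcal

ΔHrxn = 54.2 kcal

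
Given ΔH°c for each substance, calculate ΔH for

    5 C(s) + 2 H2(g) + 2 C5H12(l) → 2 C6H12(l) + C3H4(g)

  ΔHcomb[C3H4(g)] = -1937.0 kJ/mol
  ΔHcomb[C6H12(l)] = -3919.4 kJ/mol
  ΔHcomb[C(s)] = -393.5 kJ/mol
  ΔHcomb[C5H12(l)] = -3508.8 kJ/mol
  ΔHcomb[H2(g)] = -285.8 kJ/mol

Using ΔH = Σ nΔHc°(reactants) − Σ nΔHc°(products):
= [5·(-393.5) + 2·(-285.8) + 2·(-3508.8)] − [2·(-3919.4) + 1·(-1937.0)]
= 219.1 kJ/mol

ΔH = 219.1 kJ/mol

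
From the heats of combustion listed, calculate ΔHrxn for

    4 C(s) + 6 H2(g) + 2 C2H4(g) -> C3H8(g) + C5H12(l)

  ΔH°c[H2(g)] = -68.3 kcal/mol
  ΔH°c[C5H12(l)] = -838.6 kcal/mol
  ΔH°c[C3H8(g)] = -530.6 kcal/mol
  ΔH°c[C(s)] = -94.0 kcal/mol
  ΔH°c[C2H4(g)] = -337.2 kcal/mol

Using ΔH = Σ nΔHc°(reactants) − Σ nΔHc°(products):
= [4·(-94.0) + 6·(-68.3) + 2·(-337.2)] − [1·(-530.6) + 1·(-838.6)]
= -91.0 kcal/mol

ΔHrxn = -91.0 kcal/mol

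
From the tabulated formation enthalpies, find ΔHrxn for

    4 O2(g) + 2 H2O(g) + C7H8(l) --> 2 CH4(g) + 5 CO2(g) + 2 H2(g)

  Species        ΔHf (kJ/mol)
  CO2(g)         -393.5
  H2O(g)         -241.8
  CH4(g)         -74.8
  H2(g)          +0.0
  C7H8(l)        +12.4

Products: 2·(-74.8) + 5·(-393.5) + 2·(+0.0) = -2117.1
Reactants: 4·(+0.0) + 2·(-241.8) + 1·(+12.4) = -471.2
ΔHrxn = (-2117.1) − (-471.2) = -1645.9 kJ/mol

ΔHrxn = -1645.9 kJ/mol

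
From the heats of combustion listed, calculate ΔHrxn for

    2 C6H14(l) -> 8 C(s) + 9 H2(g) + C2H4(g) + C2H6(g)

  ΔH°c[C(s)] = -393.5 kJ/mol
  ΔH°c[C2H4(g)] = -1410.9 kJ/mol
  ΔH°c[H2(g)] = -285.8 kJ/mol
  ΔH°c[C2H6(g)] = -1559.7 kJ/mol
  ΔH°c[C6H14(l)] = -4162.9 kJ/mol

ΔHrxn = 365.0 kJ/mol

Using ΔH = Σ nΔHc°(reactants) − Σ nΔHc°(products):
= [2·(-4162.9)] − [8·(-393.5) + 9·(-285.8) + 1·(-1410.9) + 1·(-1559.7)]
= 365.0 kJ/mol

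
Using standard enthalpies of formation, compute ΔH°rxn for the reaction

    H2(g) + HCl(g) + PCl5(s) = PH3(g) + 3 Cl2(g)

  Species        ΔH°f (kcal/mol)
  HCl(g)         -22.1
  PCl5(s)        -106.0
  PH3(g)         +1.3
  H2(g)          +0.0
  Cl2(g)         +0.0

ΔH°rxn = 129.4 kcal/mol

Products: 1·(+1.3) + 3·(+0.0) = +1.3
Reactants: 1·(+0.0) + 1·(-22.1) + 1·(-106.0) = -128.1
ΔH°rxn = (+1.3) − (-128.1) = 129.4 kcal/mol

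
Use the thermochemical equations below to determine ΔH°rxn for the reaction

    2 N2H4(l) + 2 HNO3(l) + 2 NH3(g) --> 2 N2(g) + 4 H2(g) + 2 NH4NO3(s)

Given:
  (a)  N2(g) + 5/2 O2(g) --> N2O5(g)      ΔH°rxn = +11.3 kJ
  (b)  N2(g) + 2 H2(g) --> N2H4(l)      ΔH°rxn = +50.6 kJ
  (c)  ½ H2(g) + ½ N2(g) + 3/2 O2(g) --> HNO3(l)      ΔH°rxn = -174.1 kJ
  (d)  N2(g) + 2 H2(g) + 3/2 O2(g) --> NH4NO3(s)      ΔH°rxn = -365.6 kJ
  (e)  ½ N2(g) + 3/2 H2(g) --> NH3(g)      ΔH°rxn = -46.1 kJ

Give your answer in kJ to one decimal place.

ΔH°rxn = -392.0 kJ

(a): not needed (N2O5(g) appears nowhere else).
(b) reversed and × 2 (N2H4(l) must end up as a reactant; ×2 to match 2 N2H4(l) in the target): (-2)·(+50.6) = -101.2 kJ
(c) reversed and × 2 (HNO3(l) must end up as a reactant; ×2 to match 2 HNO3(l) in the target): (-2)·(-174.1) = +348.2 kJ
(d) × 2 (×2 to match 2 NH4NO3(s) in the target): (2)·(-365.6) = -731.2 kJ
(e) reversed and × 2 (reverse to put NH3(g) on the reactant side; ×2 to match 2 NH3(g) in the target): (-2)·(-46.1) = +92.2 kJ
Combining the equations, ΔH°rxn = (-2)·(+50.6) + (-2)·(-174.1) + (2)·(-365.6) + (-2)·(-46.1) = -392.0 kJ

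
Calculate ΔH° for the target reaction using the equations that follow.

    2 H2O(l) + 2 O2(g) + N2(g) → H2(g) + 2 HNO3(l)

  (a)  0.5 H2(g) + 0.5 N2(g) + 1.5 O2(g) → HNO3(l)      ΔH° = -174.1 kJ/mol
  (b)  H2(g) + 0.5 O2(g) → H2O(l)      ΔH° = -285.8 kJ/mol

(a) × 2 (×2 to match 2 HNO3(l) in the target): (2)·(-174.1) = -348.2 kJ/mol
(b) reversed and × 2 (H2O(l) must end up as a reactant; ×2 to match 2 H2O(l) in the target): (-2)·(-285.8) = +571.6 kJ/mol
ΔH° = (2)·(-174.1) + (-2)·(-285.8) = 223.4 kJ/mol

ΔH° = 223.4 kJ/mol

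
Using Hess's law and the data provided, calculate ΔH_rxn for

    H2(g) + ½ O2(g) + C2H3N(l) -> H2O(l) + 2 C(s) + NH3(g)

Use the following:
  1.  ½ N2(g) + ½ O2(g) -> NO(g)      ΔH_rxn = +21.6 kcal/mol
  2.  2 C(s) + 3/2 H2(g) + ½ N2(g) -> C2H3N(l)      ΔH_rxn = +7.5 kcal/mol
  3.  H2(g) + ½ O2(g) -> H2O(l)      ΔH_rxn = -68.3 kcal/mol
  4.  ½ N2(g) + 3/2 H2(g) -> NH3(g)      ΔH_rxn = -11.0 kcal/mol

eq. 1: not needed.
eq. 2 reversed: -7.5 kcal/mol
eq. 3 as written: -68.3 kcal/mol
eq. 4 as written: -11.0 kcal/mol
Summing the manipulated equations, ΔH_rxn = (-1)·(+7.5) + (1)·(-68.3) + (1)·(-11.0) = -86.8 kcal/mol

ΔH_rxn = -86.8 kcal/mol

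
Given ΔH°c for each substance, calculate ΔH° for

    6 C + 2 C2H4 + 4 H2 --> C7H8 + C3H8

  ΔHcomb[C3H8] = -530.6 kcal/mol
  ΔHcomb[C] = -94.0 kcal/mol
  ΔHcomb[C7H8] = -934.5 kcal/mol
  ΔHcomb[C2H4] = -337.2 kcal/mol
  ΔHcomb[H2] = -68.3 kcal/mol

With combustion enthalpies, reactants minus products:
= [6·(-94.0) + 2·(-337.2) + 4·(-68.3)] − [1·(-934.5) + 1·(-530.6)]
= -46.5 kcal/mol

ΔH° = -46.5 kcal/mol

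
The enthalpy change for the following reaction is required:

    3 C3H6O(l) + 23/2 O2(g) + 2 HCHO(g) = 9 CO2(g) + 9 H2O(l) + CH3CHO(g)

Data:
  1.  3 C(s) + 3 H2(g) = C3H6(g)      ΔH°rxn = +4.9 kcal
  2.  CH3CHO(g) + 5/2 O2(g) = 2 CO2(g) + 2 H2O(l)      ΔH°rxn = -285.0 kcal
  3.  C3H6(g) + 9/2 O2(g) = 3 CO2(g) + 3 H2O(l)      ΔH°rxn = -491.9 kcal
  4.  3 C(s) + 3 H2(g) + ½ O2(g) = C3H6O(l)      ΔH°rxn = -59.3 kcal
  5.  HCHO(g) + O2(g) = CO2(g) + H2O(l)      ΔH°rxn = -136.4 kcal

eq. 1 × 3: (3)·(+4.9) = +14.7 kcal
eq. 2 reversed (CH3CHO(g) must end up as a product): +285.0 kcal
eq. 3 × 3: (3)·(-491.9) = -1475.7 kcal
eq. 4 reversed and × 3 (C3H6O(l) must end up as a reactant; scale by 3 for the 3 C3H6O(l)): (-3)·(-59.3) = +177.9 kcal
eq. 5 × 2 (scale by 2 for the 2 HCHO(g)): (2)·(-136.4) = -272.8 kcal
ΔH°rxn = (3)·(+4.9) + (-1)·(-285.0) + (3)·(-491.9) + (-3)·(-59.3) + (2)·(-136.4) = -1270.9 kcal

ΔH°rxn = -1270.9 kcal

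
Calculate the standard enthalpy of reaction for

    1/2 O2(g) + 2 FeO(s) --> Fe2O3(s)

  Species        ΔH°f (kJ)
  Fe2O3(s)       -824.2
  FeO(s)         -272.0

ΔH° = -280.2 kJ

Products: 1·(-824.2) = -824.2
Reactants: 1/2·(+0.0) + 2·(-272.0) = -544.0
ΔH° = (-824.2) − (-544.0) = -280.2 kJ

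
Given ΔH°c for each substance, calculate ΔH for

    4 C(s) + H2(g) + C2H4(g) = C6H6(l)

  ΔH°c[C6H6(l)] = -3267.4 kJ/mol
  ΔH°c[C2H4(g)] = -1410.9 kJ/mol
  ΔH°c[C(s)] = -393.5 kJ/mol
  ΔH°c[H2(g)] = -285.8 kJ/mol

Using ΔH = Σ nΔHc°(reactants) − Σ nΔHc°(products):
= [4·(-393.5) + 1·(-285.8) + 1·(-1410.9)] − [1·(-3267.4)]
= -3.3 kJ/mol

ΔH = -3.3 kJ/mol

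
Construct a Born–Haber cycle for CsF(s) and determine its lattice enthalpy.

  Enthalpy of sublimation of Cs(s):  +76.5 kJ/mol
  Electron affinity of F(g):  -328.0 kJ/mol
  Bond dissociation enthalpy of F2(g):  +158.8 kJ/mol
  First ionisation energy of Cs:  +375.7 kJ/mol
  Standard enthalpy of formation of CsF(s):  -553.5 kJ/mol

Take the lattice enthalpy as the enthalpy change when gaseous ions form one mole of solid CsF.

ΔHf° = 1·ΔHsub + 1·(ΣIE) + 1/2·D(F2) + 1·EA + U
-553.5 = 1·(+76.5) + 1·(+375.7) + 1/2·(+158.8) + 1·(-328.0) + U
U = -553.5 − (+203.6) = -757.1 kJ/mol

U = -757.1 kJ/mol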